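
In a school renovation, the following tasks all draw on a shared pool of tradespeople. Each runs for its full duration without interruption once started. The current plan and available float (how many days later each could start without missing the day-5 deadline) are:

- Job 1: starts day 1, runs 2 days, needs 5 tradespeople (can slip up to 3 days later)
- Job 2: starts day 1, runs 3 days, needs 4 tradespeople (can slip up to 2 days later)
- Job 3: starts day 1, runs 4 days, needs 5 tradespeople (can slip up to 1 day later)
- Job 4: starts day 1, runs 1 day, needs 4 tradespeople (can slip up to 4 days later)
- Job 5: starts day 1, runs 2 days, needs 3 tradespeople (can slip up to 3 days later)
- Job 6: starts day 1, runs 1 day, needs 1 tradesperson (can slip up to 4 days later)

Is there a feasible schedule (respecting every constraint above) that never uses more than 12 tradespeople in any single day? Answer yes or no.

Schedule Job 1@1, Job 2@3, Job 3@1, Job 4@5, Job 5@3, Job 6@1: d1:11  d2:10  d3:12  d4:12  d5:8 — peak 12 ≤ 12.

yes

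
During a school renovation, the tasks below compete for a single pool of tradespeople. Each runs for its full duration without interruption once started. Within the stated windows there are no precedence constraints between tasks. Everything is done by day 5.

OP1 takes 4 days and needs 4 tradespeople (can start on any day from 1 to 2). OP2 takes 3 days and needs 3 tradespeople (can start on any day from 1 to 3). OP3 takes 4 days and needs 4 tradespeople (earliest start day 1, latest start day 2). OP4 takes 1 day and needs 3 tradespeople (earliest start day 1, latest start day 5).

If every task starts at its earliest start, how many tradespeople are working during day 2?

11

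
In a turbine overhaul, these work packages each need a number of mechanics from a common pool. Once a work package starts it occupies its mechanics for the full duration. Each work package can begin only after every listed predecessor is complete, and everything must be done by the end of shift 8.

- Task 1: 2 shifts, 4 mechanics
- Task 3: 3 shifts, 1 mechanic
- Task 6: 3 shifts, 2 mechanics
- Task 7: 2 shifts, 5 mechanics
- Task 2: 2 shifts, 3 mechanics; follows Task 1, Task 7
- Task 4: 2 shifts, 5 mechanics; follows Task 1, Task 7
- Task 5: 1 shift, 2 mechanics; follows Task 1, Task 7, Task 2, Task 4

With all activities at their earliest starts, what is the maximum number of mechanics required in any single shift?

Early-start schedule: Task 1@1, Task 3@1, Task 6@1, Task 7@1, Task 2@3, Task 4@3, Task 5@5.
Load per shift: shift 1: 12, shift 2: 12, shift 3: 11, shift 4: 8, shift 5: 2, shift 6: 0, shift 7: 0, shift 8: 0.
Peak is 12.

12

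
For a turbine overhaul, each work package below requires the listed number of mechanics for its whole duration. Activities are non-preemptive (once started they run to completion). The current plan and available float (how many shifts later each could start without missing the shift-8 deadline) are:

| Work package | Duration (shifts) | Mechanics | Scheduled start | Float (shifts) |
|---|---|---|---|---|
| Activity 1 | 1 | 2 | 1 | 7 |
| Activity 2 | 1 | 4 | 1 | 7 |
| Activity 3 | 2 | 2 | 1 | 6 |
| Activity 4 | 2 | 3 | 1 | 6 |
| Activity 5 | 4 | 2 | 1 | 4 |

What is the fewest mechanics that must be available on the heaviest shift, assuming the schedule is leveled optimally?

4

Early-start (Activity 1@1, Activity 2@1, Activity 3@1, Activity 4@1, Activity 5@1) gives peak 13: s1:13  s2:7  s3:2  s4:2  s5:0  s6:0  s7:0  s8:0.
Shift Activity 2→2, Activity 3→3, Activity 4→7, Activity 5→3.
Schedule Activity 1@1, Activity 2@2, Activity 3@3, Activity 4@7, Activity 5@3: s1:2  s2:4  s3:4  s4:4  s5:2  s6:2  s7:3  s8:3 — peak 4.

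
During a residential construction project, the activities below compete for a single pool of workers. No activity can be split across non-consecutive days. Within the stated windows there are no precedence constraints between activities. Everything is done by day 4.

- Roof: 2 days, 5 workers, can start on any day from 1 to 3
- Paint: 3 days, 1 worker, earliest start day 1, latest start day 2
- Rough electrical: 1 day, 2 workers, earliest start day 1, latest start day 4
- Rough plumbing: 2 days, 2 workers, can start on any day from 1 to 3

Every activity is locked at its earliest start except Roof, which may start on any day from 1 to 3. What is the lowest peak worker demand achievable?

6

Roof@1: d1:10  d2:8  d3:1  d4:0 → peak 10
Roof@2: d1:5  d2:8  d3:6  d4:0 → peak 8
Roof@3: d1:5  d2:3  d3:6  d4:5 → peak 6
Best is Roof@3, peak 6.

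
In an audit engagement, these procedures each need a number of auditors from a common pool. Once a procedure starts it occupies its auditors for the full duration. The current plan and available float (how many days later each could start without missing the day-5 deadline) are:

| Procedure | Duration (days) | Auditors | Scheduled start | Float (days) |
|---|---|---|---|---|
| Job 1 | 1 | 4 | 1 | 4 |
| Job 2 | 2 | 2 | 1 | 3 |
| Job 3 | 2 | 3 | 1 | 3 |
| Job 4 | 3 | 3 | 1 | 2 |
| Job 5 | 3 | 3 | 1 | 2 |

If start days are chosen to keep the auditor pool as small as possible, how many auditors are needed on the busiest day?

8

Early-start (Job 1@1, Job 2@1, Job 3@1, Job 4@1, Job 5@1) gives peak 15: d1:15  d2:11  d3:6  d4:0  d5:0.
Shift Job 2→2, Job 4→2, Job 5→3.
Schedule Job 1@1, Job 2@2, Job 3@1, Job 4@2, Job 5@3: d1:7  d2:8  d3:8  d4:6  d5:3 — peak 8.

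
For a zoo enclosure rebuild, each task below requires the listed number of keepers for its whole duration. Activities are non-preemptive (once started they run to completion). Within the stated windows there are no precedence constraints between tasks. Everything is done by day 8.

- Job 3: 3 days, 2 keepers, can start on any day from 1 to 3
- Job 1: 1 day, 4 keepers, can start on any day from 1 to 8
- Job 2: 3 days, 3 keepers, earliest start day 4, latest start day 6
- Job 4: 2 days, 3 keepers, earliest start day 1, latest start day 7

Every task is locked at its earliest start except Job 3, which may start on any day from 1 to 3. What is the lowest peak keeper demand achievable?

7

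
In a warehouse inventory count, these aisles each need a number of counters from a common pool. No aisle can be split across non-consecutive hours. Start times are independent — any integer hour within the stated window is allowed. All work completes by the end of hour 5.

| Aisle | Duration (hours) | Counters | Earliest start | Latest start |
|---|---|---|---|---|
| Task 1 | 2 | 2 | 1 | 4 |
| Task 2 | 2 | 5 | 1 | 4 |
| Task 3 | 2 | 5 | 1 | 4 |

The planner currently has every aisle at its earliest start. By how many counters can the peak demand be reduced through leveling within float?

Early-start peak: h1:12  h2:12  h3:0  h4:0  h5:0 ⇒ 12.
Leveled (Task 1@1, Task 2@1, Task 3@3): h1:7  h2:7  h3:5  h4:5  h5:0 ⇒ 7.
Reduction 12 − 7 = 5.

5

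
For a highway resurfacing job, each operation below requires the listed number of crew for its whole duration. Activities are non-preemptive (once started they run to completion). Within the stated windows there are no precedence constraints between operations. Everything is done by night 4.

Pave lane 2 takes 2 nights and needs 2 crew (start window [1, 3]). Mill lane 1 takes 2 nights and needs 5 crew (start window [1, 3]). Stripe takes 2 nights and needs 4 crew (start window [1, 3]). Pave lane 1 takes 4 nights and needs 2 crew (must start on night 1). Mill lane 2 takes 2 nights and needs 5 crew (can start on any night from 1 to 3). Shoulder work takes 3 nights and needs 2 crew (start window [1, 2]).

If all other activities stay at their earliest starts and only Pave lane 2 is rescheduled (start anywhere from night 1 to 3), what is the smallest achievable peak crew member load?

Pave lane 2@1: n1:20  n2:20  n3:4  n4:2 → peak 20
Pave lane 2@2: n1:18  n2:20  n3:6  n4:2 → peak 20
Pave lane 2@3: n1:18  n2:18  n3:6  n4:4 → peak 18
Best is Pave lane 2@3, peak 18.

18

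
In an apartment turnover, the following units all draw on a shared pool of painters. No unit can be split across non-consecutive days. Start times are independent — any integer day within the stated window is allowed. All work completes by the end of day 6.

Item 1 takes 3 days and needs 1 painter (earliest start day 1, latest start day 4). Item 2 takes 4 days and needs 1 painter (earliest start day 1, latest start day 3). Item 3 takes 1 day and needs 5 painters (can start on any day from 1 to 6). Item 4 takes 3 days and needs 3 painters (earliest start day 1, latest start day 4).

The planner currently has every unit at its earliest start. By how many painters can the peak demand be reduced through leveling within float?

Early-start peak: d1:10  d2:5  d3:5  d4:1  d5:0  d6:0 ⇒ 10.
Leveled (Item 1@1, Item 2@1, Item 3@5, Item 4@1): d1:5  d2:5  d3:5  d4:1  d5:5  d6:0 ⇒ 5.
Reduction 10 − 5 = 5.

5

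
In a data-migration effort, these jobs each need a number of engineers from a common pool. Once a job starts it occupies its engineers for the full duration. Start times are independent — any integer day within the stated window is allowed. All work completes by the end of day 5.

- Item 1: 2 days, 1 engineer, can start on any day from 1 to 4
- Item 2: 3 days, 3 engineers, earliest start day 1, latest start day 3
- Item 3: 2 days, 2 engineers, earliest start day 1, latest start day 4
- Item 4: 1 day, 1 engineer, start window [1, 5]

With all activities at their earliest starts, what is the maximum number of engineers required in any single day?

Early-start schedule: Item 1@1, Item 2@1, Item 3@1, Item 4@1.
Load per day: day 1: 7, day 2: 6, day 3: 3, day 4: 0, day 5: 0.
Peak is 7.

7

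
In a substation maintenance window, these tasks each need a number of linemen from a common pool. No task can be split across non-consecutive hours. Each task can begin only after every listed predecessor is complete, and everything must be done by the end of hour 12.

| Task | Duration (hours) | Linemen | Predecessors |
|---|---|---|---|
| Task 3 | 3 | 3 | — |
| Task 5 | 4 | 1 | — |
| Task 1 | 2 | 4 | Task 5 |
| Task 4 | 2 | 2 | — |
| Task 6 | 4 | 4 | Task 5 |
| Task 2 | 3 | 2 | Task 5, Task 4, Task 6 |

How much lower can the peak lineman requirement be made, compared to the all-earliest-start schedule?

2

Early-start peak: h1:6  h2:6  h3:4  h4:1  h5:8  h6:8  h7:4  h8:4  h9:2  h10:2  h11:2  h12:0 ⇒ 8.
Leveled (Task 3@1, Task 5@1, Task 1@9, Task 4@1, Task 6@5, Task 2@9): h1:6  h2:6  h3:4  h4:1  h5:4  h6:4  h7:4  h8:4  h9:6  h10:6  h11:2  h12:0 ⇒ 6.
Reduction 8 − 6 = 2.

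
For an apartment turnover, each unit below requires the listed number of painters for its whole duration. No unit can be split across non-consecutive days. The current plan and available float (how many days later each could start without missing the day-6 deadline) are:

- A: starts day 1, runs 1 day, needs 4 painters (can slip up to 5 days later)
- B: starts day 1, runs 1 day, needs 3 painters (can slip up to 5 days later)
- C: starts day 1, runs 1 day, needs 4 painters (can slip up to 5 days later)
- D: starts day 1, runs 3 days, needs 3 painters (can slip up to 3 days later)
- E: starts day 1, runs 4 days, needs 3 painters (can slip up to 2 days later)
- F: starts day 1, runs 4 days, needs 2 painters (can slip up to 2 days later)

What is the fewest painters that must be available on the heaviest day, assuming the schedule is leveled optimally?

Early-start (A@1, B@1, C@1, D@1, E@1, F@1) gives peak 19: d1:19  d2:8  d3:8  d4:5  d5:0  d6:0.
Shift C→2, D→2, E→3, F→3.
Schedule A@1, B@1, C@2, D@2, E@3, F@3: d1:7  d2:7  d3:8  d4:8  d5:5  d6:5 — peak 8.

8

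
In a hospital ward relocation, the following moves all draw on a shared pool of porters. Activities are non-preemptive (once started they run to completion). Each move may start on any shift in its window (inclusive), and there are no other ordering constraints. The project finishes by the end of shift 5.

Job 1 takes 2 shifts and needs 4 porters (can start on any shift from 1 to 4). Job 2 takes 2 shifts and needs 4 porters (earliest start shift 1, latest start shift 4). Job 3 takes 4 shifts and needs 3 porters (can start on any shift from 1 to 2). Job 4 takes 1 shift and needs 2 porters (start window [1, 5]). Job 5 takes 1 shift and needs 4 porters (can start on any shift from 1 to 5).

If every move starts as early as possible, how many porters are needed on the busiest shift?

Early-start schedule: Job 1@1, Job 2@1, Job 3@1, Job 4@1, Job 5@1.
Load per shift: shift 1: 17, shift 2: 11, shift 3: 3, shift 4: 3, shift 5: 0.
Peak is 17.

17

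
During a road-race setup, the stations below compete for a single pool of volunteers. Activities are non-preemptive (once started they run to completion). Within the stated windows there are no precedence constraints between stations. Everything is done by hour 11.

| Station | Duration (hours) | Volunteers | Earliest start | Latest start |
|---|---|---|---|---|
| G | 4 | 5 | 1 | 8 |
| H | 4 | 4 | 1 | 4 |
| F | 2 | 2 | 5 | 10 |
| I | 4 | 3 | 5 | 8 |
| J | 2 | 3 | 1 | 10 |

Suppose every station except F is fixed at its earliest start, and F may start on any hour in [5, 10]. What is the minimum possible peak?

F@5: h1:12  h2:12  h3:9  h4:9  h5:5  h6:5  h7:3  h8:3  h9:0  h10:0  h11:0 → peak 12
F@6: h1:12  h2:12  h3:9  h4:9  h5:3  h6:5  h7:5  h8:3  h9:0  h10:0  h11:0 → peak 12
F@7: h1:12  h2:12  h3:9  h4:9  h5:3  h6:3  h7:5  h8:5  h9:0  h10:0  h11:0 → peak 12
F@8: h1:12  h2:12  h3:9  h4:9  h5:3  h6:3  h7:3  h8:5  h9:2  h10:0  h11:0 → peak 12
F@9: h1:12  h2:12  h3:9  h4:9  h5:3  h6:3  h7:3  h8:3  h9:2  h10:2  h11:0 → peak 12
F@10: h1:12  h2:12  h3:9  h4:9  h5:3  h6:3  h7:3  h8:3  h9:0  h10:2  h11:2 → peak 12
Best is F@5, peak 12.

12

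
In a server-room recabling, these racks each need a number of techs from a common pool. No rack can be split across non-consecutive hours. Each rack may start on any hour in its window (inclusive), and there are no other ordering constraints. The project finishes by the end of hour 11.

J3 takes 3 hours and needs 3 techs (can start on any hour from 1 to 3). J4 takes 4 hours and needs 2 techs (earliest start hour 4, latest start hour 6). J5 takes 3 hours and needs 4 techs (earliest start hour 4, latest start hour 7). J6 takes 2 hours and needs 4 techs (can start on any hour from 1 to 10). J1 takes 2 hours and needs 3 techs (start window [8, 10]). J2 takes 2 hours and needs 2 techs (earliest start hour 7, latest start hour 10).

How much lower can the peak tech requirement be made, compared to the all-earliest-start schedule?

1

Early-start peak: h1:7  h2:7  h3:3  h4:6  h5:6  h6:6  h7:4  h8:5  h9:3  h10:0  h11:0 ⇒ 7.
Leveled (J3@1, J4@4, J5@4, J6@7, J1@9, J2@8): h1:3  h2:3  h3:3  h4:6  h5:6  h6:6  h7:6  h8:6  h9:5  h10:3  h11:0 ⇒ 6.
Reduction 7 − 6 = 1.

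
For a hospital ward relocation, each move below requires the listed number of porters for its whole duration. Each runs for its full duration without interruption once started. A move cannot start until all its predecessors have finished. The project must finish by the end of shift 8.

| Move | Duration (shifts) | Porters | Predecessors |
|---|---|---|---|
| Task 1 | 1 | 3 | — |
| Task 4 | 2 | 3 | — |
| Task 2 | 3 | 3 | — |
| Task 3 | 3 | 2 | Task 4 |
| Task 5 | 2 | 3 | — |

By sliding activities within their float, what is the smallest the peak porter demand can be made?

Early-start (Task 1@1, Task 4@1, Task 2@1, Task 3@3, Task 5@1) gives peak 12: s1:12  s2:9  s3:5  s4:2  s5:2  s6:0  s7:0  s8:0.
Shift Task 4→2, Task 2→4, Task 3→4, Task 5→7.
Schedule Task 1@1, Task 4@2, Task 2@4, Task 3@4, Task 5@7: s1:3  s2:3  s3:3  s4:5  s5:5  s6:5  s7:3  s8:3 — peak 5.

5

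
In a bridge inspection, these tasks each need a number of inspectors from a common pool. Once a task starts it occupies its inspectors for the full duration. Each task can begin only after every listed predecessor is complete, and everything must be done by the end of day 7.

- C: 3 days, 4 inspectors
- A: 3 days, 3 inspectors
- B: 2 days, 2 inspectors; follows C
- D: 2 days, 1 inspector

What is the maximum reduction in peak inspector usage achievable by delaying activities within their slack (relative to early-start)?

3

Early-start peak: d1:8  d2:8  d3:7  d4:2  d5:2  d6:0  d7:0 ⇒ 8.
Leveled (C@1, A@4, B@4, D@1): d1:5  d2:5  d3:4  d4:5  d5:5  d6:3  d7:0 ⇒ 5.
Reduction 8 − 5 = 3.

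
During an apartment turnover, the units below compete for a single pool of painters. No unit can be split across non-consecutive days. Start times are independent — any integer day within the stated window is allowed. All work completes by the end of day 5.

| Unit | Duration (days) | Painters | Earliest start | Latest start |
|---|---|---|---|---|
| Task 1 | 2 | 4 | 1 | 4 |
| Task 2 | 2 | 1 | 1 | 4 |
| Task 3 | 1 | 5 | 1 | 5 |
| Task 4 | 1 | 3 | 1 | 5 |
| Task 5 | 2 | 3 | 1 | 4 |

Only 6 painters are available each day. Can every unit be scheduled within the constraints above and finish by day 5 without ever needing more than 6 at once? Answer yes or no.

Schedule Task 1@1, Task 2@1, Task 3@3, Task 4@4, Task 5@4: d1:5  d2:5  d3:5  d4:6  d5:3 — peak 6 ≤ 6.

yes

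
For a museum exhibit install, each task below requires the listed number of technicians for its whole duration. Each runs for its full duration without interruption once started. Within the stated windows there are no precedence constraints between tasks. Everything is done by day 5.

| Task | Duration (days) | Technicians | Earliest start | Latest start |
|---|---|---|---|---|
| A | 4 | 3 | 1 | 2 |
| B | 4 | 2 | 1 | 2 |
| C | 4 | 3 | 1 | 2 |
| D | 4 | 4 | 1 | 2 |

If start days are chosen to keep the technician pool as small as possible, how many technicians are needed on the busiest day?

12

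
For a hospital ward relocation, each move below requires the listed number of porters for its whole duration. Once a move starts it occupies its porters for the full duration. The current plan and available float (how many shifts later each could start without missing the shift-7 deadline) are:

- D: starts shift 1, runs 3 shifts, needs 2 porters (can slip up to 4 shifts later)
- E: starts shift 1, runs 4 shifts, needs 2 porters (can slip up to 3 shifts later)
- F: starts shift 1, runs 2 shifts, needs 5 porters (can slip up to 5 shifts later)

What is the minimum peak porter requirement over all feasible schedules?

5

Early-start (D@1, E@1, F@1) gives peak 9: s1:9  s2:9  s3:4  s4:2  s5:0  s6:0  s7:0.
Shift F→5.
Schedule D@1, E@1, F@5: s1:4  s2:4  s3:4  s4:2  s5:5  s6:5  s7:0 — peak 5.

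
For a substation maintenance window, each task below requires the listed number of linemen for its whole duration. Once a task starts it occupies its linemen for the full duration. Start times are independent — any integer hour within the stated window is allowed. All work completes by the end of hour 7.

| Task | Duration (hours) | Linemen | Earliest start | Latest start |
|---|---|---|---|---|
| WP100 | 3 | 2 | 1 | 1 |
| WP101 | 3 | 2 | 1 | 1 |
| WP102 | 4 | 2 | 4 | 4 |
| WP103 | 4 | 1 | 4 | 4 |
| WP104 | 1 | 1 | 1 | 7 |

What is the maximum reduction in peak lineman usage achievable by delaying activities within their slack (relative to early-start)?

1

Early-start peak: h1:5  h2:4  h3:4  h4:3  h5:3  h6:3  h7:3 ⇒ 5.
Leveled (WP100@1, WP101@1, WP102@4, WP103@4, WP104@4): h1:4  h2:4  h3:4  h4:4  h5:3  h6:3  h7:3 ⇒ 4.
Reduction 5 − 4 = 1.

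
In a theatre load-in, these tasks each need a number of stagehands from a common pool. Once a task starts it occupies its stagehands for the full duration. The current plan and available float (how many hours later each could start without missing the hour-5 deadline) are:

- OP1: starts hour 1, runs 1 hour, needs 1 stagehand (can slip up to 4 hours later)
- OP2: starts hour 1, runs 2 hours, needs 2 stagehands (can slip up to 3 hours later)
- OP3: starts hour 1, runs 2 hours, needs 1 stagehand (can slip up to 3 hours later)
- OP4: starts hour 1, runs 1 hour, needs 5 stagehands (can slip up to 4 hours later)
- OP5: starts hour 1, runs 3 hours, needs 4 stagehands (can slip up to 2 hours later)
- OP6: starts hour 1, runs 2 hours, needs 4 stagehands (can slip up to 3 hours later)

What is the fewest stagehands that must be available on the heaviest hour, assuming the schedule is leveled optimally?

Early-start (OP1@1, OP2@1, OP3@1, OP4@1, OP5@1, OP6@1) gives peak 17: h1:17  h2:11  h3:4  h4:0  h5:0.
Shift OP4→2, OP5→3, OP6→3.
Schedule OP1@1, OP2@1, OP3@1, OP4@2, OP5@3, OP6@3: h1:4  h2:8  h3:8  h4:8  h5:4 — peak 8.

8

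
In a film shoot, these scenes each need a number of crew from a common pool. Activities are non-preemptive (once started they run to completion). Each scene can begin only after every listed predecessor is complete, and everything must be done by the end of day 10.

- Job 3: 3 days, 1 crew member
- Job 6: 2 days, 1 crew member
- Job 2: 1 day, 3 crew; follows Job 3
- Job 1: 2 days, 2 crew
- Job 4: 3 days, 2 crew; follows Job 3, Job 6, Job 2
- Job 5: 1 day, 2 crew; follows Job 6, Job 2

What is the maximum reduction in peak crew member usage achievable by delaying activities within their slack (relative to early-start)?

1

Early-start peak: d1:4  d2:4  d3:1  d4:3  d5:4  d6:2  d7:2  d8:0  d9:0  d10:0 ⇒ 4.
Leveled (Job 3@1, Job 6@1, Job 2@4, Job 1@5, Job 4@7, Job 5@10): d1:2  d2:2  d3:1  d4:3  d5:2  d6:2  d7:2  d8:2  d9:2  d10:2 ⇒ 3.
Reduction 4 − 3 = 1.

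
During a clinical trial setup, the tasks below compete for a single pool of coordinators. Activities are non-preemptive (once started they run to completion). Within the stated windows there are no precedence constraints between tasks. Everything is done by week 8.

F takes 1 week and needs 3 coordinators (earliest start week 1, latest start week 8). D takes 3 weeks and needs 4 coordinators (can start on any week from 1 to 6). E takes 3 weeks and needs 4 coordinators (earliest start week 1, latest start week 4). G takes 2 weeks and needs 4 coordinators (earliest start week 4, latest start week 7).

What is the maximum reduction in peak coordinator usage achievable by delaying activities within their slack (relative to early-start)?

Early-start peak: w1:11  w2:8  w3:8  w4:4  w5:4  w6:0  w7:0  w8:0 ⇒ 11.
Leveled (F@1, D@1, E@4, G@7): w1:7  w2:4  w3:4  w4:4  w5:4  w6:4  w7:4  w8:4 ⇒ 7.
Reduction 11 − 7 = 4.

4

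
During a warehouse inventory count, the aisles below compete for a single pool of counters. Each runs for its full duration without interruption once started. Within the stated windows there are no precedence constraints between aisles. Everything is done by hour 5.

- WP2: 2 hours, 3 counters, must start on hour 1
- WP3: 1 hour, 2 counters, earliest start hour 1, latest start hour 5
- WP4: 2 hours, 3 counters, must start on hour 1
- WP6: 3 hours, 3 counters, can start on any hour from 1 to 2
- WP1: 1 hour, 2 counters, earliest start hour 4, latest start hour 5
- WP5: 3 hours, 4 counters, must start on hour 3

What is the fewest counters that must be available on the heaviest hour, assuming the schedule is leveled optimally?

Early-start (WP2@1, WP3@1, WP4@1, WP6@1, WP1@4, WP5@3) gives peak 11: h1:11  h2:9  h3:7  h4:6  h5:4.
Shift WP6→2.
Schedule WP2@1, WP3@1, WP4@1, WP6@2, WP1@4, WP5@3: h1:8  h2:9  h3:7  h4:9  h5:4 — peak 9.
No arrangement of the 20 feasible schedules does better.

9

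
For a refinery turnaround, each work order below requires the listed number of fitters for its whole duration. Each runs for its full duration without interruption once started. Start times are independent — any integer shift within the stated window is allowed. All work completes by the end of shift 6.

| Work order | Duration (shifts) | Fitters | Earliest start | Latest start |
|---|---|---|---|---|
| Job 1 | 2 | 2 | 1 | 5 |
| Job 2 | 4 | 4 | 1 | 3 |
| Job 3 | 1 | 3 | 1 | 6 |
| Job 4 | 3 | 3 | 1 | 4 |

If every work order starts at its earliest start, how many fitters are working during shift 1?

At early start, shift 1 has: Job 1, Job 2, Job 3, Job 4.
Demand: 2 + 4 + 3 + 3 = 12.

12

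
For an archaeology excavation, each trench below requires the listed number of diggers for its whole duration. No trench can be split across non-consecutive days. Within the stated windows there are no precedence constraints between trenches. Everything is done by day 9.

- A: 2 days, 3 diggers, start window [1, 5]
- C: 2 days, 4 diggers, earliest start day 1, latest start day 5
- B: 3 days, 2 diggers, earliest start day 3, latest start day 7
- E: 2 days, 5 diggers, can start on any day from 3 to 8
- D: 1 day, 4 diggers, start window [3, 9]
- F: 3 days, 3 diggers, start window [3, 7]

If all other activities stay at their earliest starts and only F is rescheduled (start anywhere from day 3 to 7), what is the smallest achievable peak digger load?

11

F@3: d1:7  d2:7  d3:14  d4:10  d5:5  d6:0  d7:0  d8:0  d9:0 → peak 14
F@4: d1:7  d2:7  d3:11  d4:10  d5:5  d6:3  d7:0  d8:0  d9:0 → peak 11
F@5: d1:7  d2:7  d3:11  d4:7  d5:5  d6:3  d7:3  d8:0  d9:0 → peak 11
F@6: d1:7  d2:7  d3:11  d4:7  d5:2  d6:3  d7:3  d8:3  d9:0 → peak 11
F@7: d1:7  d2:7  d3:11  d4:7  d5:2  d6:0  d7:3  d8:3  d9:3 → peak 11
Best is F@4, peak 11.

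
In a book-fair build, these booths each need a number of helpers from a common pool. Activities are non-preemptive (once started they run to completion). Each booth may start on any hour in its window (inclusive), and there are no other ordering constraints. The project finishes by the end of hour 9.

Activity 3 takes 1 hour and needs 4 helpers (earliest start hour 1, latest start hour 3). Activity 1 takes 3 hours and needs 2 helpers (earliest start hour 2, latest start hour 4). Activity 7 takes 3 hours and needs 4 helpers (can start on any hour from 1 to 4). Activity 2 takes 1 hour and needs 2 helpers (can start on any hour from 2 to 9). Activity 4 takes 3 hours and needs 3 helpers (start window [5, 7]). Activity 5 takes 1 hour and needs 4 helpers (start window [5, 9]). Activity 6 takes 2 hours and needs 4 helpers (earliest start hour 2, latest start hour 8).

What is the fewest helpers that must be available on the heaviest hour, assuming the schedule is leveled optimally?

Early-start (Activity 3@1, Activity 1@2, Activity 7@1, Activity 2@2, Activity 4@5, Activity 5@5, Activity 6@2) gives peak 12: h1:8  h2:12  h3:10  h4:2  h5:7  h6:3  h7:3  h8:0  h9:0.
Shift Activity 7→2, Activity 2→5, Activity 5→6, Activity 6→7.
Schedule Activity 3@1, Activity 1@2, Activity 7@2, Activity 2@5, Activity 4@5, Activity 5@6, Activity 6@7: h1:4  h2:6  h3:6  h4:6  h5:5  h6:7  h7:7  h8:4  h9:0 — peak 7.

7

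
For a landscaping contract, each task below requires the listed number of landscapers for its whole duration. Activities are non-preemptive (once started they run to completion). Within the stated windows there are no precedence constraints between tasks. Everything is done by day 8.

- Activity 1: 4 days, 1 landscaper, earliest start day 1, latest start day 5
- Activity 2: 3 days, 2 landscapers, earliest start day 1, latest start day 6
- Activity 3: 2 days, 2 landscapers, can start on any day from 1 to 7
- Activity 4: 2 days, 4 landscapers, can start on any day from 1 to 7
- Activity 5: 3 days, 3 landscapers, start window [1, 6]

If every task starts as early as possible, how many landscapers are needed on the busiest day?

12

Early-start schedule: Activity 1@1, Activity 2@1, Activity 3@1, Activity 4@1, Activity 5@1.
Load per day: day 1: 12, day 2: 12, day 3: 6, day 4: 1, day 5: 0, day 6: 0, day 7: 0, day 8: 0.
Peak is 12.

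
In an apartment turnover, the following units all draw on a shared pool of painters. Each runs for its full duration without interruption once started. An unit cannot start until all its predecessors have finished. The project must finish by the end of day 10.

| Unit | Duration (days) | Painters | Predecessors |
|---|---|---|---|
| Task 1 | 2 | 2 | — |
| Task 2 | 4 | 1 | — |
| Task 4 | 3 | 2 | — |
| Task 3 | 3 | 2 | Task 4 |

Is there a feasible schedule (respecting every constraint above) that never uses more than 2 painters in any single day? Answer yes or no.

no

The minimum achievable peak is 3; 2 < 3, so no feasible schedule stays within the cap.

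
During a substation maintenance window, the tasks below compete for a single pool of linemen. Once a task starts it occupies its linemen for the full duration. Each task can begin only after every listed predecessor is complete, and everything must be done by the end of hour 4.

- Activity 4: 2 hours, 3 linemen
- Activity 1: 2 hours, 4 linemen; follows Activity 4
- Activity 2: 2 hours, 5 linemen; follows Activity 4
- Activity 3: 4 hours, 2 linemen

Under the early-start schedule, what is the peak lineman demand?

Early-start schedule: Activity 4@1, Activity 1@3, Activity 2@3, Activity 3@1.
Load per hour: hour 1: 5, hour 2: 5, hour 3: 11, hour 4: 11.
Peak is 11.

11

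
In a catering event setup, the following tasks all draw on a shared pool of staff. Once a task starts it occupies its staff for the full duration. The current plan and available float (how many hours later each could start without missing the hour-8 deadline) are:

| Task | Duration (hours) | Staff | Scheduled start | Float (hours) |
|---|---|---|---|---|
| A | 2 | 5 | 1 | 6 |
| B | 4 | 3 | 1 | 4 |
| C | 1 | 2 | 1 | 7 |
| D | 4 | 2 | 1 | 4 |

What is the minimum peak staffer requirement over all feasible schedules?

5

Early-start (A@1, B@1, C@1, D@1) gives peak 12: h1:12  h2:10  h3:5  h4:5  h5:0  h6:0  h7:0  h8:0.
Shift B→3, C→3, D→4.
Schedule A@1, B@3, C@3, D@4: h1:5  h2:5  h3:5  h4:5  h5:5  h6:5  h7:2  h8:0 — peak 5.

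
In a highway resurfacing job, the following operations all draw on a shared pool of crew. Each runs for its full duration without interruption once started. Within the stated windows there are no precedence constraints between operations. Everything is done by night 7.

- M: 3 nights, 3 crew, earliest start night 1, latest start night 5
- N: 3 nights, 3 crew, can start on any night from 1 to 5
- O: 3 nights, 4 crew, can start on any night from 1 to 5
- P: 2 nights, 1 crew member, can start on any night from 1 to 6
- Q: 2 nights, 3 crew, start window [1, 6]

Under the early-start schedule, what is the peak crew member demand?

14

Early-start schedule: M@1, N@1, O@1, P@1, Q@1.
Load per night: night 1: 14, night 2: 14, night 3: 10, night 4: 0, night 5: 0, night 6: 0, night 7: 0.
Peak is 14.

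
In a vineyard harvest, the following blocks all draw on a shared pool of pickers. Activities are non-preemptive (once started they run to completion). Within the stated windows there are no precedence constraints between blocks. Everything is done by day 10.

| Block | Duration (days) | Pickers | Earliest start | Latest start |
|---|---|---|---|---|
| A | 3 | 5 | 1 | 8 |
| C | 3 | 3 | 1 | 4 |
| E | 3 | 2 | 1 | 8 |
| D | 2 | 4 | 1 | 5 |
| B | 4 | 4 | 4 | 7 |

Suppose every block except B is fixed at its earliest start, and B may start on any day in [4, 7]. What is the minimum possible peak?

14

B@4: d1:14  d2:14  d3:10  d4:4  d5:4  d6:4  d7:4  d8:0  d9:0  d10:0 → peak 14
B@5: d1:14  d2:14  d3:10  d4:0  d5:4  d6:4  d7:4  d8:4  d9:0  d10:0 → peak 14
B@6: d1:14  d2:14  d3:10  d4:0  d5:0  d6:4  d7:4  d8:4  d9:4  d10:0 → peak 14
B@7: d1:14  d2:14  d3:10  d4:0  d5:0  d6:0  d7:4  d8:4  d9:4  d10:4 → peak 14
Best is B@4, peak 14.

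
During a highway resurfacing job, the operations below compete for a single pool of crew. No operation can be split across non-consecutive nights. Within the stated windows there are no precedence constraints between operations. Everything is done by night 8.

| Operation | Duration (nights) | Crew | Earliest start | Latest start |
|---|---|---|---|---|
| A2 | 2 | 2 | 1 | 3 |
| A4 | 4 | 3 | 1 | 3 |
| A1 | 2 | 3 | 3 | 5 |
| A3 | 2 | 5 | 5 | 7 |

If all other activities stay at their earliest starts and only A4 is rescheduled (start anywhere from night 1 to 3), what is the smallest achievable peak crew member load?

6

A4@1: n1:5  n2:5  n3:6  n4:6  n5:5  n6:5  n7:0  n8:0 → peak 6
A4@2: n1:2  n2:5  n3:6  n4:6  n5:8  n6:5  n7:0  n8:0 → peak 8
A4@3: n1:2  n2:2  n3:6  n4:6  n5:8  n6:8  n7:0  n8:0 → peak 8
Best is A4@1, peak 6.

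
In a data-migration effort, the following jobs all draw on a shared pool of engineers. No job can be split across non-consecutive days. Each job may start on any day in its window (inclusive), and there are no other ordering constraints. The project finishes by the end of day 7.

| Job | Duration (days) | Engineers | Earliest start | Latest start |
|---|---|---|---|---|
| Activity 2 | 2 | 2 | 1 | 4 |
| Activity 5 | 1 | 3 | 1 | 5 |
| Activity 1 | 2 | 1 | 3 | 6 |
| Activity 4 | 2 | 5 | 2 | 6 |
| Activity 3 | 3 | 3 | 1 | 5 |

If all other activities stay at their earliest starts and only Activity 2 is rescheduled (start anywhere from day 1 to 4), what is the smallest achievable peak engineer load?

Activity 2@1: d1:8  d2:10  d3:9  d4:1  d5:0  d6:0  d7:0 → peak 10
Activity 2@2: d1:6  d2:10  d3:11  d4:1  d5:0  d6:0  d7:0 → peak 11
Activity 2@3: d1:6  d2:8  d3:11  d4:3  d5:0  d6:0  d7:0 → peak 11
Activity 2@4: d1:6  d2:8  d3:9  d4:3  d5:2  d6:0  d7:0 → peak 9
Best is Activity 2@4, peak 9.

9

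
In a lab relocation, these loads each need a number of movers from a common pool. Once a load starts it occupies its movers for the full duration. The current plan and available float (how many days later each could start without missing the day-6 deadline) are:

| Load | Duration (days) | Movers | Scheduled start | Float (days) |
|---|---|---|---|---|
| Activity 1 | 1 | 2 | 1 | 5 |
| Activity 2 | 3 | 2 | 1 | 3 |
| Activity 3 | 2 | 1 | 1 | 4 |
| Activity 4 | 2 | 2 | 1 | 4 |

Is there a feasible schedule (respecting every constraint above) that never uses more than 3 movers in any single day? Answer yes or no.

yes

Schedule Activity 1@1, Activity 2@2, Activity 3@1, Activity 4@5: d1:3  d2:3  d3:2  d4:2  d5:2  d6:2 — peak 3 ≤ 3.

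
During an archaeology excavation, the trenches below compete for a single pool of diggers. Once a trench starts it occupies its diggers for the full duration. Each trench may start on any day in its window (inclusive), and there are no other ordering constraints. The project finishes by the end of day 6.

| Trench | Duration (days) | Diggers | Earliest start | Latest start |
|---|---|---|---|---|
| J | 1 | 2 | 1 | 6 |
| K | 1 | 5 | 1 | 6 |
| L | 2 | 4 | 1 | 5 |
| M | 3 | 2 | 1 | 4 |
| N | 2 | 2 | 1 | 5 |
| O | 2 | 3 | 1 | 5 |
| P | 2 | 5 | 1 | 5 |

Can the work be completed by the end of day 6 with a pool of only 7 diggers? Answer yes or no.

Schedule J@2, K@1, L@3, M@4, N@1, O@2, P@5: d1:7  d2:7  d3:7  d4:6  d5:7  d6:7 — peak 7 ≤ 7.

yes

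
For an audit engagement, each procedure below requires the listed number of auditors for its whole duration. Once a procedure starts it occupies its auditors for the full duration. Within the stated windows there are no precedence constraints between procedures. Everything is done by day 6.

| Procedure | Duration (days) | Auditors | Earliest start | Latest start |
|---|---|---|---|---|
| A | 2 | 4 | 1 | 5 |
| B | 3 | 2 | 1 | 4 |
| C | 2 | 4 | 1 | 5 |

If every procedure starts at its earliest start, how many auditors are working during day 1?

At early start, day 1 has: A, B, C.
Demand: 4 + 2 + 4 = 10.

10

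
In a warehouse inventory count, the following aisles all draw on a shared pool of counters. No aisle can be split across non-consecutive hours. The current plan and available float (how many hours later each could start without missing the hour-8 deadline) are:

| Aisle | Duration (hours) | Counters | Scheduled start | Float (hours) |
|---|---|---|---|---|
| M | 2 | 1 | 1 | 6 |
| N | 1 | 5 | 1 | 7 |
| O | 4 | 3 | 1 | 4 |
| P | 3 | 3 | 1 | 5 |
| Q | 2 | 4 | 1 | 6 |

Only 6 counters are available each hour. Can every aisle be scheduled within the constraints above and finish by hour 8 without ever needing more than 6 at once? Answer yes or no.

yes

Schedule M@1, N@1, O@2, P@3, Q@6: h1:6  h2:4  h3:6  h4:6  h5:6  h6:4  h7:4  h8:0 — peak 6 ≤ 6.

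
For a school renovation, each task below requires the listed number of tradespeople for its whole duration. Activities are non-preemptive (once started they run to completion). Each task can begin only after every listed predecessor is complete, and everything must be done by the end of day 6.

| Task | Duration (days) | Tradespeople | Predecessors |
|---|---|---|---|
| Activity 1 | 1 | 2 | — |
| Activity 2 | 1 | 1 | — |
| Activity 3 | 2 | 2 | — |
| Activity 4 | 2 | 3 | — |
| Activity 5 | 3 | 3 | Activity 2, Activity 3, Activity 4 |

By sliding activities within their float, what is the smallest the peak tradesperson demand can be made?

Early-start (Activity 1@1, Activity 2@1, Activity 3@1, Activity 4@1, Activity 5@3) gives peak 8: d1:8  d2:5  d3:3  d4:3  d5:3  d6:0.
Shift Activity 4→2, Activity 5→4.
Schedule Activity 1@1, Activity 2@1, Activity 3@1, Activity 4@2, Activity 5@4: d1:5  d2:5  d3:3  d4:3  d5:3  d6:3 — peak 5.

5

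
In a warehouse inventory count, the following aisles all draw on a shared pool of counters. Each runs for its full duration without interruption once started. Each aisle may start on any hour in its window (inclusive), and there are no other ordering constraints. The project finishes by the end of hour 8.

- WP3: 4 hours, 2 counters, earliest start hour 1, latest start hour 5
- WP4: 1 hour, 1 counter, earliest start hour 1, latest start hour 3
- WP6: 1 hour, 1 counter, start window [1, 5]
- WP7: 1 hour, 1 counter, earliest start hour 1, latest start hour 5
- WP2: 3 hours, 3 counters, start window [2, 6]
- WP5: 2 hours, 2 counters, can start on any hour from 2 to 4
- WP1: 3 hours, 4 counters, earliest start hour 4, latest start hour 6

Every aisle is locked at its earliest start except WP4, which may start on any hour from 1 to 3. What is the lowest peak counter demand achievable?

WP4@1: h1:5  h2:7  h3:7  h4:9  h5:4  h6:4  h7:0  h8:0 → peak 9
WP4@2: h1:4  h2:8  h3:7  h4:9  h5:4  h6:4  h7:0  h8:0 → peak 9
WP4@3: h1:4  h2:7  h3:8  h4:9  h5:4  h6:4  h7:0  h8:0 → peak 9
Best is WP4@1, peak 9.

9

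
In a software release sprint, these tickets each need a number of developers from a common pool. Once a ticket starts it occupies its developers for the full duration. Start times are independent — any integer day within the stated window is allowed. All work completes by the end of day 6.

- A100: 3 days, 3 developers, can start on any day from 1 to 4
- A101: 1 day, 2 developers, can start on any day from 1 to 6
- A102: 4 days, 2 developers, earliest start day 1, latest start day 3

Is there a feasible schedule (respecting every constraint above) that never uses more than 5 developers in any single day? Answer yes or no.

Schedule A100@1, A101@1, A102@2: d1:5  d2:5  d3:5  d4:2  d5:2  d6:0 — peak 5 ≤ 5.

yes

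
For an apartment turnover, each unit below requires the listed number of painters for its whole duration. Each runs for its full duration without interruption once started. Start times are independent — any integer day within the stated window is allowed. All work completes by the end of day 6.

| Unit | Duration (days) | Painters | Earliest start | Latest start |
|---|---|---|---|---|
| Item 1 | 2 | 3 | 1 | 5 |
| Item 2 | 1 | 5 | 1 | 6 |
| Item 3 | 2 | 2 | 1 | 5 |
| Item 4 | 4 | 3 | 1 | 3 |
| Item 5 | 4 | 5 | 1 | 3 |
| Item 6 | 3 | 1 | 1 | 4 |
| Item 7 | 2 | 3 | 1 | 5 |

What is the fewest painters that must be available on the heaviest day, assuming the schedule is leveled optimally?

10

Early-start (Item 1@1, Item 2@1, Item 3@1, Item 4@1, Item 5@1, Item 6@1, Item 7@1) gives peak 22: d1:22  d2:17  d3:9  d4:8  d5:0  d6:0.
Shift Item 2→6, Item 3→4, Item 5→3.
Schedule Item 1@1, Item 2@6, Item 3@4, Item 4@1, Item 5@3, Item 6@1, Item 7@1: d1:10  d2:10  d3:9  d4:10  d5:7  d6:10 — peak 10.
Total painter-days = 56 over 6 days ⇒ peak ≥ ⌈56/6⌉ = 10, so 10 is optimal.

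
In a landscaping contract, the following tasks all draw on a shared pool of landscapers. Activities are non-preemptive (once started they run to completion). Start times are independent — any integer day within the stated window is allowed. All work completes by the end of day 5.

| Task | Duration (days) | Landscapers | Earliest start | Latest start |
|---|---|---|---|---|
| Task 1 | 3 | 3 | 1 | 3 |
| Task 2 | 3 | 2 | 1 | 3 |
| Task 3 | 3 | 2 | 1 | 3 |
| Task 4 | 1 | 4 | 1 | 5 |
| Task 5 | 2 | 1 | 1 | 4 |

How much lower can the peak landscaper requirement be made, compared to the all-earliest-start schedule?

Early-start peak: d1:12  d2:8  d3:7  d4:0  d5:0 ⇒ 12.
Leveled (Task 1@1, Task 2@1, Task 3@1, Task 4@4, Task 5@4): d1:7  d2:7  d3:7  d4:5  d5:1 ⇒ 7.
Reduction 12 − 7 = 5.

5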